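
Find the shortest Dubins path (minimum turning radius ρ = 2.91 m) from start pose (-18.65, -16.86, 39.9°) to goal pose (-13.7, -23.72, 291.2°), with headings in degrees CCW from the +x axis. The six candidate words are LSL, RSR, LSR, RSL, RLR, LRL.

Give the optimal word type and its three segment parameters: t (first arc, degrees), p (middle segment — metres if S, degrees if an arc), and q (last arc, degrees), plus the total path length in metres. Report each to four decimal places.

Let ψ = atan2(Δy, Δx) = atan2(-6.86, 4.95) = -54.1868° be the start→goal bearing.
Normalize: d = |goal − start| / ρ = 8.459439/2.91 = 2.907024, α = (θ_start − ψ) mod 360° = 94.0868° = 1.642124 rad, β = (θ_goal − ψ) mod 360° = 345.3868° = 6.028136 rad.
Common terms: sin α = 0.997457, cos α = -0.071267, sin β = -0.252293, cos β = 0.967651, cos(α−β) = -0.320613, d² = 8.450786. Work in radians in the unit-radius frame; every candidate has L = ρ·(t + p + q).
LSL: p² = 2 + d² − 2cos(α−β) + 2d(sin α − sin β) = 18.358120; p = √p² = 4.284638; φ = atan2(cos β − cos α, d + sin α − sin β) = 0.244916 rad; t = (φ − α) mod 2π = 4.885978 rad, q = (β − φ) mod 2π = 5.783220 rad → L = 2.91·(4.885978 + 4.284638 + 5.783220) = 2.91·14.953835 = 43.515661 m
RSR: p² = 2 + d² − 2cos(α−β) + 2d(sin β − sin α) = 3.825904; p = √p² = 1.955992; φ = atan2(cos α − cos β, d − sin α + sin β) = -0.559953 rad; t = (α − φ) mod 2π = 2.202076 rad, q = (φ − β) mod 2π = 5.978282 rad → L = 2.91·(2.202076 + 1.955992 + 5.978282) = 2.91·10.136350 = 29.496779 m
LSR: p² = d² − 2 + 2cos(α−β) + 2d(sin α + sin β) = 10.141979; p = √p² = 3.184647; φ = atan2(−cos α − cos β, d + sin α + sin β) − atan2(−2, p) = 0.320083 rad; t = (φ − α) mod 2π = 4.961145 rad, q = (φ − β) mod 2π = 0.575132 rad → L = 2.91·(4.961145 + 3.184647 + 0.575132) = 2.91·8.720925 = 25.377890 m
RSL: p² = d² − 2 + 2cos(α−β) − 2d(sin α + sin β) = 1.477140; p = √p² = 1.215377; φ = atan2(cos α + cos β, d − sin α − sin β) − atan2(2, p) = -0.631683 rad; t = (α − φ) mod 2π = 2.273807 rad, q = (β − φ) mod 2π = 0.376634 rad → L = 2.91·(2.273807 + 1.215377 + 0.376634) = 2.91·3.865818 = 11.249530 m
RLR: c = (6 − d² + 2cos(α−β) + 2d(sin α − sin β))/8 = 0.521762; p = 2π − arccos c = 5.261304 rad; φ = atan2(cos α − cos β, d − sin α + sin β) = -0.559953 rad; t = (α − φ + p/2) mod 2π = 4.832728 rad, q = (α − β − t + p) mod 2π = 2.325749 rad → L = 2.91·(4.832728 + 5.261304 + 2.325749) = 2.91·12.419781 = 36.141563 m
LRL: c = (6 − d² + 2cos(α−β) − 2d(sin α − sin β))/8 = -1.294765, |c| > 1 → infeasible
Shortest: RSL with L = 11.249530 m ≈ 11.2495 m
Convert RSL to answer units (arcs ×180/π): t = 2.273807·180/π = 130.2795°, p = ρ·p = 2.91·1.215377 = 3.5367 m, q = 0.376634·180/π = 21.5795°, L = 11.2495 m.

RSL: t = 130.2795°, p = 3.5367 m, q = 21.5795°, L = 11.2495 m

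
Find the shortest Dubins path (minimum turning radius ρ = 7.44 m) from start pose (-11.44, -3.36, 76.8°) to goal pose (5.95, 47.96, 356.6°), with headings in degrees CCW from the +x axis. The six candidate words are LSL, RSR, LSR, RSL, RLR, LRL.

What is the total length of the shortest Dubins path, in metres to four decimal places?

Let ψ = atan2(Δy, Δx) = atan2(51.32, 17.39) = 71.2808° be the start→goal bearing.
Normalize: d = |goal − start| / ρ = 54.186294/7.44 = 7.283104, α = (θ_start − ψ) mod 360° = 5.5192° = 0.096328 rad, β = (θ_goal − ψ) mod 360° = 285.3192° = 4.979759 rad.
Common terms: sin α = 0.096179, cos α = 0.995364, sin β = -0.964469, cos β = 0.264196, cos(α−β) = 0.170209, d² = 53.043605. Work in radians in the unit-radius frame; every candidate has L = ρ·(t + p + q).
LSL: p² = 2 + d² − 2cos(α−β) + 2d(sin α − sin β) = 70.152803; p = √p² = 8.375727; φ = atan2(cos β − cos α, d + sin α − sin β) = -0.087407 rad; t = (φ − α) mod 2π = 6.099450 rad, q = (β − φ) mod 2π = 5.067166 rad → L = 7.44·(6.099450 + 8.375727 + 5.067166) = 7.44·19.542344 = 145.395036 m
RSR: p² = 2 + d² − 2cos(α−β) + 2d(sin β − sin α) = 39.253569; p = √p² = 6.265267; φ = atan2(cos α − cos β, d − sin α + sin β) = 0.116968 rad; t = (α − φ) mod 2π = 6.262545 rad, q = (φ − β) mod 2π = 1.420395 rad → L = 7.44·(6.262545 + 6.265267 + 1.420395) = 7.44·13.948206 = 103.774654 m
LSR: p² = d² − 2 + 2cos(α−β) + 2d(sin α + sin β) = 38.736326; p = √p² = 6.223851; φ = atan2(−cos α − cos β, d + sin α + sin β) − atan2(−2, p) = 0.117037 rad; t = (φ − α) mod 2π = 0.020709 rad, q = (φ − β) mod 2π = 1.420463 rad → L = 7.44·(0.020709 + 6.223851 + 1.420463) = 7.44·7.665024 = 57.027778 m
RSL: p² = d² − 2 + 2cos(α−β) − 2d(sin α + sin β) = 64.031722; p = √p² = 8.001982; φ = atan2(cos α + cos β, d − sin α − sin β) − atan2(2, p) = -0.091612 rad; t = (α − φ) mod 2π = 0.187940 rad, q = (β − φ) mod 2π = 5.071371 rad → L = 7.44·(0.187940 + 8.001982 + 5.071371) = 7.44·13.261293 = 98.664021 m
RLR: c = (6 − d² + 2cos(α−β) + 2d(sin α − sin β))/8 = -3.906696, |c| > 1 → infeasible
LRL: c = (6 − d² + 2cos(α−β) − 2d(sin α − sin β))/8 = -7.769100, |c| > 1 → infeasible
Shortest: LSR with L = 57.027778 m ≈ 57.0278 m

57.0278 m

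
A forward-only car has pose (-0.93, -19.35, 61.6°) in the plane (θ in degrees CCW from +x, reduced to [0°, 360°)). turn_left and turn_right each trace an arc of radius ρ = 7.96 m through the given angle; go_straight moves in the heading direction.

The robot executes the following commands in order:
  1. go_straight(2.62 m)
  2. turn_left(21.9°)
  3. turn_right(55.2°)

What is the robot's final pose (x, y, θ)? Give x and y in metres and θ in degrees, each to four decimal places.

(5.3581, -8.0529, 28.3000°)

set_pose: (x, y, θ) = (-0.9300, -19.3500, 61.6000°), ρ = 7.96
go_straight(2.62): x += 2.62·cos θ, y += 2.62·sin θ → (0.3161, -17.0453, 61.6000°)
turn_left(21.9°): centre at ρ to the left, rotate +21.9° → (1.2230, -14.1604, 83.5000°)
turn_right(55.2°): centre at ρ to the right, rotate −55.2° → (5.3581, -8.0529, 28.3000°)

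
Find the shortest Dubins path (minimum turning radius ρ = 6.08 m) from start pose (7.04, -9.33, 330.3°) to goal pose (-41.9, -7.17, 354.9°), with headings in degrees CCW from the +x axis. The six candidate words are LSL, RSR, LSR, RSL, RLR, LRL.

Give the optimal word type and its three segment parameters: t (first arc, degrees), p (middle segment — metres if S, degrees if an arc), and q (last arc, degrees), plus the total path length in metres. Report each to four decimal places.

RSR: t = 152.0076°, p = 46.4887 m, q = 183.3924°, L = 82.0800 m

Let ψ = atan2(Δy, Δx) = atan2(2.16, -48.94) = 177.4729° be the start→goal bearing.
Normalize: d = |goal − start| / ρ = 48.987643/6.08 = 8.057178, α = (θ_start − ψ) mod 360° = 152.8271° = 2.667337 rad, β = (θ_goal − ψ) mod 360° = 177.4271° = 3.096688 rad.
Common terms: sin α = 0.456676, cos α = -0.889633, sin β = 0.044890, cos β = -0.998992, cos(α−β) = 0.909236, d² = 64.918120. Work in radians in the unit-radius frame; every candidate has L = ρ·(t + p + q).
LSL: p² = 2 + d² − 2cos(α−β) + 2d(sin α − sin β) = 71.735327; p = √p² = 8.469671; φ = atan2(cos β − cos α, d + sin α − sin β) = -0.012912 rad; t = (φ − α) mod 2π = 3.602936 rad, q = (β − φ) mod 2π = 3.109600 rad → L = 6.08·(3.602936 + 8.469671 + 3.109600) = 6.08·15.182207 = 92.307821 m
RSR: p² = 2 + d² − 2cos(α−β) + 2d(sin β − sin α) = 58.463969; p = √p² = 7.646173; φ = atan2(cos α − cos β, d − sin α + sin β) = 0.014303 rad; t = (α − φ) mod 2π = 2.653034 rad, q = (φ − β) mod 2π = 3.200800 rad → L = 6.08·(2.653034 + 7.646173 + 3.200800) = 6.08·13.500008 = 82.080047 m
LSR: p² = d² − 2 + 2cos(α−β) + 2d(sin α + sin β) = 72.819007; p = √p² = 8.533405; φ = atan2(−cos α − cos β, d + sin α + sin β) − atan2(−2, p) = 0.447403 rad; t = (φ − α) mod 2π = 4.063252 rad, q = (φ − β) mod 2π = 3.633901 rad → L = 6.08·(4.063252 + 8.533405 + 3.633901) = 6.08·16.230558 = 98.681791 m
RSL: p² = d² − 2 + 2cos(α−β) − 2d(sin α + sin β) = 56.654178; p = √p² = 7.526897; φ = atan2(cos α + cos β, d − sin α − sin β) − atan2(2, p) = -0.504657 rad; t = (α − φ) mod 2π = 3.171993 rad, q = (β − φ) mod 2π = 3.601344 rad → L = 6.08·(3.171993 + 7.526897 + 3.601344) = 6.08·14.300235 = 86.945428 m
RLR: c = (6 − d² + 2cos(α−β) + 2d(sin α − sin β))/8 = -6.307996, |c| > 1 → infeasible
LRL: c = (6 − d² + 2cos(α−β) − 2d(sin α − sin β))/8 = -7.966916, |c| > 1 → infeasible
Shortest: RSR with L = 82.080047 m ≈ 82.0800 m
Convert RSR to answer units (arcs ×180/π): t = 2.653034·180/π = 152.0076°, p = ρ·p = 6.08·7.646173 = 46.4887 m, q = 3.200800·180/π = 183.3924°, L = 82.0800 m.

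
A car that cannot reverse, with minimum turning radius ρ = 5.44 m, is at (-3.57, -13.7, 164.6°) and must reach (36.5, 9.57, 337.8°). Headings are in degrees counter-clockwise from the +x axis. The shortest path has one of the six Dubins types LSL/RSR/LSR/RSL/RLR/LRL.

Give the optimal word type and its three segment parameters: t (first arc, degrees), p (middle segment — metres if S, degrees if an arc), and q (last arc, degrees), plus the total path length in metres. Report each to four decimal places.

RSR: t = 145.0464°, p = 38.8080 m, q = 41.7536°, L = 56.5439 m

Let ψ = atan2(Δy, Δx) = atan2(23.27, 40.07) = 30.1452° be the start→goal bearing.
Normalize: d = |goal − start| / ρ = 46.336787/5.44 = 8.517792, α = (θ_start − ψ) mod 360° = 134.4548° = 2.346679 rad, β = (θ_goal − ψ) mod 360° = 307.6548° = 5.369590 rad.
Common terms: sin α = 0.713803, cos α = -0.700347, sin β = -0.791705, cos β = 0.610903, cos(α−β) = -0.992966, d² = 72.552775. Work in radians in the unit-radius frame; every candidate has L = ρ·(t + p + q).
LSL: p² = 2 + d² − 2cos(α−β) + 2d(sin α − sin β) = 102.185920; p = √p² = 10.108705; φ = atan2(cos β − cos α, d + sin α − sin β) = 0.130081 rad; t = (φ − α) mod 2π = 4.066587 rad, q = (β − φ) mod 2π = 5.239508 rad → L = 5.44·(4.066587 + 10.108705 + 5.239508) = 5.44·19.414801 = 105.616516 m
RSR: p² = 2 + d² − 2cos(α−β) + 2d(sin β − sin α) = 50.891492; p = √p² = 7.133827; φ = atan2(cos α − cos β, d − sin α + sin β) = -0.184858 rad; t = (α − φ) mod 2π = 2.531538 rad, q = (φ − β) mod 2π = 0.728737 rad → L = 5.44·(2.531538 + 7.133827 + 0.728737) = 5.44·10.394102 = 56.543917 m
LSR: p² = d² − 2 + 2cos(α−β) + 2d(sin α + sin β) = 67.239728; p = √p² = 8.199983; φ = atan2(−cos α − cos β, d + sin α + sin β) − atan2(−2, p) = 0.249829 rad; t = (φ − α) mod 2π = 4.186335 rad, q = (φ − β) mod 2π = 1.163425 rad → L = 5.44·(4.186335 + 8.199983 + 1.163425) = 5.44·13.549744 = 73.710607 m
RSL: p² = d² − 2 + 2cos(α−β) − 2d(sin α + sin β) = 69.893960; p = √p² = 8.360261; φ = atan2(cos α + cos β, d − sin α − sin β) − atan2(2, p) = -0.245219 rad; t = (α − φ) mod 2π = 2.591899 rad, q = (β − φ) mod 2π = 5.614809 rad → L = 5.44·(2.591899 + 8.360261 + 5.614809) = 5.44·16.566968 = 90.124306 m
RLR: c = (6 − d² + 2cos(α−β) + 2d(sin α − sin β))/8 = -5.361436, |c| > 1 → infeasible
LRL: c = (6 − d² + 2cos(α−β) − 2d(sin α − sin β))/8 = -11.773240, |c| > 1 → infeasible
Shortest: RSR with L = 56.543917 m ≈ 56.5439 m
Convert RSR to answer units (arcs ×180/π): t = 2.531538·180/π = 145.0464°, p = ρ·p = 5.44·7.133827 = 38.8080 m, q = 0.728737·180/π = 41.7536°, L = 56.5439 m.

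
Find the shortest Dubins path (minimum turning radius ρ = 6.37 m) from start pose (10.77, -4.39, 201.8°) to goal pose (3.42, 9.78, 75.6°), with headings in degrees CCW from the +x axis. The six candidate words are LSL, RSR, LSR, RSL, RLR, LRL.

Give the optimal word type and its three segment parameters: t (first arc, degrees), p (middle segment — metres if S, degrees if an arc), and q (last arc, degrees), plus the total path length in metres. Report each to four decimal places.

Let ψ = atan2(Δy, Δx) = atan2(14.17, -7.35) = 117.4158° be the start→goal bearing.
Normalize: d = |goal − start| / ρ = 15.962813/6.37 = 2.505936, α = (θ_start − ψ) mod 360° = 84.3842° = 1.472781 rad, β = (θ_goal − ψ) mod 360° = 318.1842° = 5.553361 rad.
Common terms: sin α = 0.995200, cos α = 0.097858, sin β = -0.666738, cos β = 0.745292, cos(α−β) = -0.590606, d² = 6.279716. Work in radians in the unit-radius frame; every candidate has L = ρ·(t + p + q).
LSL: p² = 2 + d² − 2cos(α−β) + 2d(sin α − sin β) = 17.790352; p = √p² = 4.217861; φ = atan2(cos β − cos α, d + sin α − sin β) = 0.154107 rad; t = (φ − α) mod 2π = 4.964511 rad, q = (β − φ) mod 2π = 5.399254 rad → L = 6.37·(4.964511 + 4.217861 + 5.399254) = 6.37·14.581626 = 92.884959 m
RSR: p² = 2 + d² − 2cos(α−β) + 2d(sin β − sin α) = 1.131502; p = √p² = 1.063721; φ = atan2(cos α − cos β, d − sin α + sin β) = -0.654358 rad; t = (α − φ) mod 2π = 2.127140 rad, q = (φ − β) mod 2π = 0.075466 rad → L = 6.37·(2.127140 + 1.063721 + 0.075466) = 6.37·3.266326 = 20.806498 m
LSR: p² = d² − 2 + 2cos(α−β) + 2d(sin α + sin β) = 4.744714; p = √p² = 2.178236; φ = atan2(−cos α − cos β, d + sin α + sin β) − atan2(−2, p) = 0.453631 rad; t = (φ − α) mod 2π = 5.264035 rad, q = (φ − β) mod 2π = 1.183455 rad → L = 6.37·(5.264035 + 2.178236 + 1.183455) = 6.37·8.625727 = 54.945879 m
RSL: p² = d² − 2 + 2cos(α−β) − 2d(sin α + sin β) = 1.452295; p = √p² = 1.205112; φ = atan2(cos α + cos β, d − sin α − sin β) − atan2(2, p) = -0.659063 rad; t = (α − φ) mod 2π = 2.131845 rad, q = (β − φ) mod 2π = 6.212425 rad → L = 6.37·(2.131845 + 1.205112 + 6.212425) = 6.37·9.549382 = 60.829561 m
RLR: c = (6 − d² + 2cos(α−β) + 2d(sin α − sin β))/8 = 0.858562; p = 2π − arccos c = 5.744848 rad; φ = atan2(cos α − cos β, d − sin α + sin β) = -0.654358 rad; t = (α − φ + p/2) mod 2π = 4.999564 rad, q = (α − β − t + p) mod 2π = 2.947890 rad → L = 6.37·(4.999564 + 5.744848 + 2.947890) = 6.37·13.692301 = 87.219959 m
LRL: c = (6 − d² + 2cos(α−β) − 2d(sin α − sin β))/8 = -1.223794, |c| > 1 → infeasible
Shortest: RSR with L = 20.806498 m ≈ 20.8065 m
Convert RSR to answer units (arcs ×180/π): t = 2.127140·180/π = 121.8761°, p = ρ·p = 6.37·1.063721 = 6.7759 m, q = 0.075466·180/π = 4.3239°, L = 20.8065 m.

RSR: t = 121.8761°, p = 6.7759 m, q = 4.3239°, L = 20.8065 m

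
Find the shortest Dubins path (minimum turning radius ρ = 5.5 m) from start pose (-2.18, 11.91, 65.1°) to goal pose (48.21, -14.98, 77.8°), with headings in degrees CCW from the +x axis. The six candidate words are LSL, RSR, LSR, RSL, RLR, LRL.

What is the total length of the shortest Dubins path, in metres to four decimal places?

Let ψ = atan2(Δy, Δx) = atan2(-26.89, 50.39) = -28.0861° be the start→goal bearing.
Normalize: d = |goal − start| / ρ = 57.115884/5.5 = 10.384706, α = (θ_start − ψ) mod 360° = 93.1861° = 1.626404 rad, β = (θ_goal − ψ) mod 360° = 105.8861° = 1.848060 rad.
Common terms: sin α = 0.998454, cos α = -0.055579, sin β = 0.961808, cos β = -0.273725, cos(α−β) = 0.975535, d² = 107.842122. Work in radians in the unit-radius frame; every candidate has L = ρ·(t + p + q).
LSL: p² = 2 + d² − 2cos(α−β) + 2d(sin α − sin β) = 108.652177; p = √p² = 10.423635; φ = atan2(cos β − cos α, d + sin α − sin β) = -0.020930 rad; t = (φ − α) mod 2π = 4.635852 rad, q = (β − φ) mod 2π = 1.868990 rad → L = 5.5·(4.635852 + 10.423635 + 1.868990) = 5.5·16.928478 = 93.106627 m
RSR: p² = 2 + d² − 2cos(α−β) + 2d(sin β − sin α) = 107.129930; p = √p² = 10.350359; φ = atan2(cos α − cos β, d − sin α + sin β) = 0.021078 rad; t = (α − φ) mod 2π = 1.605326 rad, q = (φ − β) mod 2π = 4.456203 rad → L = 5.5·(1.605326 + 10.350359 + 4.456203) = 5.5·16.411887 = 90.265381 m
LSR: p² = d² − 2 + 2cos(α−β) + 2d(sin α + sin β) = 148.506687; p = √p² = 12.186332; φ = atan2(−cos α − cos β, d + sin α + sin β) − atan2(−2, p) = 0.189337 rad; t = (φ − α) mod 2π = 4.846119 rad, q = (φ − β) mod 2π = 4.624462 rad → L = 5.5·(4.846119 + 12.186332 + 4.624462) = 5.5·21.656913 = 119.113019 m
RSL: p² = d² − 2 + 2cos(α−β) − 2d(sin α + sin β) = 67.079696; p = √p² = 8.190220; φ = atan2(cos α + cos β, d − sin α − sin β) − atan2(2, p) = -0.278576 rad; t = (α − φ) mod 2π = 1.904979 rad, q = (β − φ) mod 2π = 2.126636 rad → L = 5.5·(1.904979 + 8.190220 + 2.126636) = 5.5·12.221835 = 67.220091 m
RLR: c = (6 − d² + 2cos(α−β) + 2d(sin α − sin β))/8 = -12.391241, |c| > 1 → infeasible
LRL: c = (6 − d² + 2cos(α−β) − 2d(sin α − sin β))/8 = -12.581522, |c| > 1 → infeasible
Shortest: RSL with L = 67.220091 m ≈ 67.2201 m

67.2201 m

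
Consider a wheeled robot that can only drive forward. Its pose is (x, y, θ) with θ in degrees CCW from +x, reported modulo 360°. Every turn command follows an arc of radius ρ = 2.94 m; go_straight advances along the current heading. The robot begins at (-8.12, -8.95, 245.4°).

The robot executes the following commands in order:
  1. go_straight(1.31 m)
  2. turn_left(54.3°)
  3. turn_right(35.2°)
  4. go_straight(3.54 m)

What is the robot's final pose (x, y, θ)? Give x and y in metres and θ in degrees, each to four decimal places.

(-8.5126, -18.0838, 264.5000°)

set_pose: (x, y, θ) = (-8.1200, -8.9500, 245.4000°), ρ = 2.94
go_straight(1.31): x += 1.31·cos θ, y += 1.31·sin θ → (-8.6653, -10.1411, 245.4000°)
turn_left(54.3°): centre at ρ to the left, rotate +54.3° → (-8.5460, -12.8216, 299.7000°)
turn_right(35.2°): centre at ρ to the right, rotate −35.2° → (-8.1733, -14.5600, 264.5000°)
go_straight(3.54): x += 3.54·cos θ, y += 3.54·sin θ → (-8.5126, -18.0838, 264.5000°)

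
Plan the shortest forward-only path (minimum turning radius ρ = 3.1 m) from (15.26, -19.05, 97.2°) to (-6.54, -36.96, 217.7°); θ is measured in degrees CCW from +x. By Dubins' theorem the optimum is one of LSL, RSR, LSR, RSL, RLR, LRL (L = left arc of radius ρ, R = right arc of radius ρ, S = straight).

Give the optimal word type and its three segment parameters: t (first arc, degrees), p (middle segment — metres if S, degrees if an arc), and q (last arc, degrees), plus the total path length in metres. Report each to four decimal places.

LSR: t = 133.0080°, p = 24.7753 m, q = 12.5080°, L = 32.6485 m

Let ψ = atan2(Δy, Δx) = atan2(-17.91, -21.80) = -140.5949° be the start→goal bearing.
Normalize: d = |goal − start| / ρ = 28.213616/3.1 = 9.101166, α = (θ_start − ψ) mod 360° = 237.7949° = 4.150303 rad, β = (θ_goal − ψ) mod 360° = 358.2949° = 6.253425 rad.
Common terms: sin α = -0.846145, cos α = -0.532952, sin β = -0.029756, cos β = 0.999557, cos(α−β) = -0.507538, d² = 82.831228. Work in radians in the unit-radius frame; every candidate has L = ρ·(t + p + q).
LSL: p² = 2 + d² − 2cos(α−β) + 2d(sin α − sin β) = 70.986114; p = √p² = 8.425326; φ = atan2(cos β − cos α, d + sin α − sin β) = 0.182911 rad; t = (φ − α) mod 2π = 2.315794 rad, q = (β − φ) mod 2π = 6.070514 rad → L = 3.1·(2.315794 + 8.425326 + 6.070514) = 3.1·16.811633 = 52.116062 m
RSR: p² = 2 + d² − 2cos(α−β) + 2d(sin β − sin α) = 100.706495; p = √p² = 10.035263; φ = atan2(cos α − cos β, d − sin α + sin β) = -0.153312 rad; t = (α − φ) mod 2π = 4.303616 rad, q = (φ − β) mod 2π = 6.159633 rad → L = 3.1·(4.303616 + 10.035263 + 6.159633) = 3.1·20.498511 = 63.545385 m
LSR: p² = d² − 2 + 2cos(α−β) + 2d(sin α + sin β) = 63.872704; p = √p² = 7.992040; φ = atan2(−cos α − cos β, d + sin α + sin β) − atan2(−2, p) = 0.188545 rad; t = (φ − α) mod 2π = 2.321428 rad, q = (φ − β) mod 2π = 0.218306 rad → L = 3.1·(2.321428 + 7.992040 + 0.218306) = 3.1·10.531774 = 32.648498 m
RSL: p² = d² − 2 + 2cos(α−β) − 2d(sin α + sin β) = 95.759598; p = √p² = 9.785683; φ = atan2(cos α + cos β, d − sin α − sin β) − atan2(2, p) = -0.154870 rad; t = (α − φ) mod 2π = 4.305173 rad, q = (β − φ) mod 2π = 0.125110 rad → L = 3.1·(4.305173 + 9.785683 + 0.125110) = 3.1·14.215966 = 44.069495 m
RLR: c = (6 − d² + 2cos(α−β) + 2d(sin α − sin β))/8 = -11.588312, |c| > 1 → infeasible
LRL: c = (6 − d² + 2cos(α−β) − 2d(sin α − sin β))/8 = -7.873264, |c| > 1 → infeasible
Shortest: LSR with L = 32.648498 m ≈ 32.6485 m
Convert LSR to answer units (arcs ×180/π): t = 2.321428·180/π = 133.0080°, p = ρ·p = 3.1·7.992040 = 24.7753 m, q = 0.218306·180/π = 12.5080°, L = 32.6485 m.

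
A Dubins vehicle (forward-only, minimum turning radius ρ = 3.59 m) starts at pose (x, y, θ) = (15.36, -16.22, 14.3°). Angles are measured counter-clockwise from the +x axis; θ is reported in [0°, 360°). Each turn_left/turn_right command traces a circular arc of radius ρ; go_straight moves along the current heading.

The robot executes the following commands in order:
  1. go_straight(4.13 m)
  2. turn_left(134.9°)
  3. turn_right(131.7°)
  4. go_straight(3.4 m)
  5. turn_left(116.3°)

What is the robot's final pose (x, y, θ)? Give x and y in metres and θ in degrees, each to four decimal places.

set_pose: (x, y, θ) = (15.3600, -16.2200, 14.3000°), ρ = 3.59
go_straight(4.13): x += 4.13·cos θ, y += 4.13·sin θ → (19.3620, -15.1999, 14.3000°)
turn_left(134.9°): centre at ρ to the left, rotate +134.9° → (20.3135, -8.6375, 149.2000°)
turn_right(131.7°): centre at ρ to the right, rotate −131.7° → (21.0722, -2.1300, 17.5000°)
go_straight(3.4): x += 3.4·cos θ, y += 3.4·sin θ → (24.3149, -1.1076, 17.5000°)
turn_left(116.3°): centre at ρ to the left, rotate +116.3° → (25.8265, 4.8011, 133.8000°)

(25.8265, 4.8011, 133.8000°)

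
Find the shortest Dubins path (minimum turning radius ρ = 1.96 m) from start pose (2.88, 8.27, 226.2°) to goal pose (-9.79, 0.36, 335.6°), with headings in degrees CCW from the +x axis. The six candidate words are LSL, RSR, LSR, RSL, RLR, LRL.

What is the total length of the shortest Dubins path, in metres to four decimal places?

17.9182 m

Let ψ = atan2(Δy, Δx) = atan2(-7.91, -12.67) = -148.0231° be the start→goal bearing.
Normalize: d = |goal − start| / ρ = 14.936432/1.96 = 7.620629, α = (θ_start − ψ) mod 360° = 14.2231° = 0.248240 rad, β = (θ_goal − ψ) mod 360° = 123.6231° = 2.157630 rad.
Common terms: sin α = 0.245698, cos α = 0.969346, sin β = 0.832698, cos β = -0.553727, cos(α−β) = -0.332161, d² = 58.073980. Work in radians in the unit-radius frame; every candidate has L = ρ·(t + p + q).
LSL: p² = 2 + d² − 2cos(α−β) + 2d(sin α − sin β) = 51.791678; p = √p² = 7.196644; φ = atan2(cos β − cos α, d + sin α − sin β) = -0.213249 rad; t = (φ − α) mod 2π = 5.821697 rad, q = (β − φ) mod 2π = 2.370879 rad → L = 1.96·(5.821697 + 7.196644 + 2.370879) = 1.96·15.389219 = 30.162869 m
RSR: p² = 2 + d² − 2cos(α−β) + 2d(sin β − sin α) = 69.684926; p = √p² = 8.347750; φ = atan2(cos α − cos β, d − sin α + sin β) = 0.183481 rad; t = (α − φ) mod 2π = 0.064759 rad, q = (φ − β) mod 2π = 4.309036 rad → L = 1.96·(0.064759 + 8.347750 + 4.309036) = 1.96·12.721545 = 24.934228 m
LSR: p² = d² − 2 + 2cos(α−β) + 2d(sin α + sin β) = 71.845770; p = √p² = 8.476188; φ = atan2(−cos α − cos β, d + sin α + sin β) − atan2(−2, p) = 0.183975 rad; t = (φ − α) mod 2π = 6.218921 rad, q = (φ − β) mod 2π = 4.309531 rad → L = 1.96·(6.218921 + 8.476188 + 4.309531) = 1.96·19.004641 = 37.249096 m
RSL: p² = d² − 2 + 2cos(α−β) − 2d(sin α + sin β) = 38.973545; p = √p² = 6.242880; φ = atan2(cos α + cos β, d − sin α − sin β) − atan2(2, p) = -0.246591 rad; t = (α − φ) mod 2π = 0.494830 rad, q = (β − φ) mod 2π = 2.404220 rad → L = 1.96·(0.494830 + 6.242880 + 2.404220) = 1.96·9.141930 = 17.918183 m
RLR: c = (6 − d² + 2cos(α−β) + 2d(sin α − sin β))/8 = -7.710616, |c| > 1 → infeasible
LRL: c = (6 − d² + 2cos(α−β) − 2d(sin α − sin β))/8 = -5.473960, |c| > 1 → infeasible
Shortest: RSL with L = 17.918183 m ≈ 17.9182 m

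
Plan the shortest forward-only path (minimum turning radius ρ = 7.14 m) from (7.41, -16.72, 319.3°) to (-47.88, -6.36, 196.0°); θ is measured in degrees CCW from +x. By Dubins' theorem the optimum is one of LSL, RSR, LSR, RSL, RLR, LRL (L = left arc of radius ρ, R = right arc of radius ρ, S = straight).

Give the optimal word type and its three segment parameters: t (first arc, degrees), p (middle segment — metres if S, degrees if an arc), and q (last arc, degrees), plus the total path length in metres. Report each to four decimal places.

Let ψ = atan2(Δy, Δx) = atan2(10.36, -55.29) = 169.3872° be the start→goal bearing.
Normalize: d = |goal − start| / ρ = 56.252233/7.14 = 7.878464, α = (θ_start − ψ) mod 360° = 149.9128° = 2.616471 rad, β = (θ_goal − ψ) mod 360° = 26.6128° = 0.464481 rad.
Common terms: sin α = 0.501318, cos α = -0.865263, sin β = 0.447958, cos β = 0.894054, cos(α−β) = -0.549023, d² = 62.070195. Work in radians in the unit-radius frame; every candidate has L = ρ·(t + p + q).
LSL: p² = 2 + d² − 2cos(α−β) + 2d(sin α − sin β) = 66.009021; p = √p² = 8.124594; φ = atan2(cos β − cos α, d + sin α − sin β) = 0.218271 rad; t = (φ − α) mod 2π = 3.884985 rad, q = (β − φ) mod 2π = 0.246209 rad → L = 7.14·(3.884985 + 8.124594 + 0.246209) = 7.14·12.255788 = 87.506326 m
RSR: p² = 2 + d² − 2cos(α−β) + 2d(sin β − sin α) = 64.327459; p = √p² = 8.020440; φ = atan2(cos α − cos β, d − sin α + sin β) = -0.221153 rad; t = (α − φ) mod 2π = 2.837624 rad, q = (φ − β) mod 2π = 5.597552 rad → L = 7.14·(2.837624 + 8.020440 + 5.597552) = 7.14·16.455616 = 117.493101 m
LSR: p² = d² − 2 + 2cos(α−β) + 2d(sin α + sin β) = 73.929827; p = √p² = 8.598246; φ = atan2(−cos α − cos β, d + sin α + sin β) − atan2(−2, p) = 0.225280 rad; t = (φ − α) mod 2π = 3.891994 rad, q = (φ − β) mod 2π = 6.043985 rad → L = 7.14·(3.891994 + 8.598246 + 6.043985) = 7.14·18.534225 = 132.334364 m
RSL: p² = d² − 2 + 2cos(α−β) − 2d(sin α + sin β) = 44.014471; p = √p² = 6.634340; φ = atan2(cos α + cos β, d − sin α − sin β) − atan2(2, p) = -0.288642 rad; t = (α − φ) mod 2π = 2.905114 rad, q = (β − φ) mod 2π = 0.753123 rad → L = 7.14·(2.905114 + 6.634340 + 0.753123) = 7.14·10.292577 = 73.488999 m
RLR: c = (6 − d² + 2cos(α−β) + 2d(sin α − sin β))/8 = -7.040932, |c| > 1 → infeasible
LRL: c = (6 − d² + 2cos(α−β) − 2d(sin α − sin β))/8 = -7.251128, |c| > 1 → infeasible
Shortest: RSL with L = 73.488999 m ≈ 73.4890 m
Convert RSL to answer units (arcs ×180/π): t = 2.905114·180/π = 166.4508°, p = ρ·p = 7.14·6.634340 = 47.3692 m, q = 0.753123·180/π = 43.1508°, L = 73.4890 m.

RSL: t = 166.4508°, p = 47.3692 m, q = 43.1508°, L = 73.4890 m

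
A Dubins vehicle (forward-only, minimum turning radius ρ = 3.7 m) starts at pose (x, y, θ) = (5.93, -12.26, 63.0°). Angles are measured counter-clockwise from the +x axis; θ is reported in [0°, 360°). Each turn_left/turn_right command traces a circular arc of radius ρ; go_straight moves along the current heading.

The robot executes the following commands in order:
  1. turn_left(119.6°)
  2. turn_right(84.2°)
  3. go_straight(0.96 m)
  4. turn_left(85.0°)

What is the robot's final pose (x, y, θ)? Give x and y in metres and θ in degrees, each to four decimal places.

(-5.3827, 0.3743, 183.4000°)

set_pose: (x, y, θ) = (5.9300, -12.2600, 63.0000°), ρ = 3.7
turn_left(119.6°): centre at ρ to the left, rotate +119.6° → (2.4654, -6.8840, 182.6000°)
turn_right(84.2°): centre at ρ to the right, rotate −84.2° → (-1.3627, -3.7284, 98.4000°)
go_straight(0.96): x += 0.96·cos θ, y += 0.96·sin θ → (-1.5030, -2.7787, 98.4000°)
turn_left(85.0°): centre at ρ to the left, rotate +85.0° → (-5.3827, 0.3743, 183.4000°)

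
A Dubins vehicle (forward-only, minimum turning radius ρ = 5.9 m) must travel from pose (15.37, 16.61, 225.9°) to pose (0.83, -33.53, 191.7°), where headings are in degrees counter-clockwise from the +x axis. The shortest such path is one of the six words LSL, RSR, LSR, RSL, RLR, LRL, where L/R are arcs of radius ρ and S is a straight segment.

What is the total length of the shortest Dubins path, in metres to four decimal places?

53.6670 m

Let ψ = atan2(Δy, Δx) = atan2(-50.14, -14.54) = -106.1715° be the start→goal bearing.
Normalize: d = |goal − start| / ρ = 52.205663/5.9 = 8.848417, α = (θ_start − ψ) mod 360° = 332.0715° = 5.795741 rad, β = (θ_goal − ψ) mod 360° = 297.8715° = 5.198839 rad.
Common terms: sin α = -0.468369, cos α = 0.883533, sin β = -0.883998, cos β = 0.467491, cos(α−β) = 0.827081, d² = 78.294490. Work in radians in the unit-radius frame; every candidate has L = ρ·(t + p + q).
LSL: p² = 2 + d² − 2cos(α−β) + 2d(sin α − sin β) = 85.995649; p = √p² = 9.273384; φ = atan2(cos β − cos α, d + sin α − sin β) = -0.044879 rad; t = (φ − α) mod 2π = 0.442565 rad, q = (β − φ) mod 2π = 5.243718 rad → L = 5.9·(0.442565 + 9.273384 + 5.243718) = 5.9·14.959667 = 88.262033 m
RSR: p² = 2 + d² − 2cos(α−β) + 2d(sin β − sin α) = 71.285009; p = √p² = 8.443045; φ = atan2(cos α − cos β, d − sin α + sin β) = 0.049296 rad; t = (α − φ) mod 2π = 5.746445 rad, q = (φ − β) mod 2π = 1.133643 rad → L = 5.9·(5.746445 + 8.443045 + 1.133643) = 5.9·15.323133 = 90.406484 m
LSR: p² = d² − 2 + 2cos(α−β) + 2d(sin α + sin β) = 54.016036; p = √p² = 7.349560; φ = atan2(−cos α − cos β, d + sin α + sin β) − atan2(−2, p) = 0.087374 rad; t = (φ − α) mod 2π = 0.574818 rad, q = (φ − β) mod 2π = 1.171721 rad → L = 5.9·(0.574818 + 7.349560 + 1.171721) = 5.9·9.096099 = 53.666986 m
RSL: p² = d² − 2 + 2cos(α−β) − 2d(sin α + sin β) = 101.881267; p = √p² = 10.093625; φ = atan2(cos α + cos β, d − sin α − sin β) − atan2(2, p) = -0.063934 rad; t = (α − φ) mod 2π = 5.859676 rad, q = (β − φ) mod 2π = 5.262773 rad → L = 5.9·(5.859676 + 10.093625 + 5.262773) = 5.9·21.216074 = 125.174838 m
RLR: c = (6 − d² + 2cos(α−β) + 2d(sin α − sin β))/8 = -7.910626, |c| > 1 → infeasible
LRL: c = (6 − d² + 2cos(α−β) − 2d(sin α − sin β))/8 = -9.749456, |c| > 1 → infeasible
Shortest: LSR with L = 53.666986 m ≈ 53.6670 m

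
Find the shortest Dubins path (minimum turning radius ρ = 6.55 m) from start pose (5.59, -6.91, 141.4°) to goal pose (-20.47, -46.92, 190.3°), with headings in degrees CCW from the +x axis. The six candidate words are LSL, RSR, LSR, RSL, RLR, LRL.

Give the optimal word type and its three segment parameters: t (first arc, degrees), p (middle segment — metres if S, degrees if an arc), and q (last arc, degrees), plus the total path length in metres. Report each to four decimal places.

LSR: t = 110.3967°, p = 34.2531 m, q = 61.4967°, L = 53.9038 m

Let ψ = atan2(Δy, Δx) = atan2(-40.01, -26.06) = -123.0777° be the start→goal bearing.
Normalize: d = |goal − start| / ρ = 47.748547/6.55 = 7.289854, α = (θ_start − ψ) mod 360° = 264.4777° = 4.616007 rad, β = (θ_goal − ψ) mod 360° = 313.3777° = 5.469473 rad.
Common terms: sin α = -0.995359, cos α = -0.096233, sin β = -0.726842, cos β = 0.686805, cos(α−β) = 0.657375, d² = 53.141978. Work in radians in the unit-radius frame; every candidate has L = ρ·(t + p + q).
LSL: p² = 2 + d² − 2cos(α−β) + 2d(sin α − sin β) = 49.912332; p = √p² = 7.064866; φ = atan2(cos β − cos α, d + sin α − sin β) = 0.111064 rad; t = (φ − α) mod 2π = 1.778242 rad, q = (β − φ) mod 2π = 5.358409 rad → L = 6.55·(1.778242 + 7.064866 + 5.358409) = 6.55·14.201517 = 93.019939 m
RSR: p² = 2 + d² − 2cos(α−β) + 2d(sin β − sin α) = 57.742122; p = √p² = 7.598824; φ = atan2(cos α − cos β, d − sin α + sin β) = -0.103230 rad; t = (α − φ) mod 2π = 4.719237 rad, q = (φ − β) mod 2π = 0.710482 rad → L = 6.55·(4.719237 + 7.598824 + 0.710482) = 6.55·13.028543 = 85.336957 m
LSR: p² = d² − 2 + 2cos(α−β) + 2d(sin α + sin β) = 27.347540; p = √p² = 5.229488; φ = atan2(−cos α − cos β, d + sin α + sin β) − atan2(−2, p) = 0.259607 rad; t = (φ − α) mod 2π = 1.926785 rad, q = (φ − β) mod 2π = 1.073319 rad → L = 6.55·(1.926785 + 5.229488 + 1.073319) = 6.55·8.229592 = 53.903828 m
RSL: p² = d² − 2 + 2cos(α−β) − 2d(sin α + sin β) = 77.565916; p = √p² = 8.807151; φ = atan2(cos α + cos β, d − sin α − sin β) − atan2(2, p) = -0.157863 rad; t = (α − φ) mod 2π = 4.773870 rad, q = (β − φ) mod 2π = 5.627336 rad → L = 6.55·(4.773870 + 8.807151 + 5.627336) = 6.55·19.208357 = 125.814741 m
RLR: c = (6 − d² + 2cos(α−β) + 2d(sin α − sin β))/8 = -6.217765, |c| > 1 → infeasible
LRL: c = (6 − d² + 2cos(α−β) − 2d(sin α − sin β))/8 = -5.239042, |c| > 1 → infeasible
Shortest: LSR with L = 53.903828 m ≈ 53.9038 m
Convert LSR to answer units (arcs ×180/π): t = 1.926785·180/π = 110.3967°, p = ρ·p = 6.55·5.229488 = 34.2531 m, q = 1.073319·180/π = 61.4967°, L = 53.9038 m.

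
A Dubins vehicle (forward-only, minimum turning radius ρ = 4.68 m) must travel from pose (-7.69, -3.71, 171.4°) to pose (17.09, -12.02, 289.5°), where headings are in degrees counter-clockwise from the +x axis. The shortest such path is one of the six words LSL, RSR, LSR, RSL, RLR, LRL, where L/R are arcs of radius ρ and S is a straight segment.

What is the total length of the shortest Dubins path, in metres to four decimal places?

Let ψ = atan2(Δy, Δx) = atan2(-8.31, 24.78) = -18.5389° be the start→goal bearing.
Normalize: d = |goal − start| / ρ = 26.136268/4.68 = 5.584673, α = (θ_start − ψ) mod 360° = 189.9389° = 3.315060 rad, β = (θ_goal − ψ) mod 360° = 308.0389° = 5.376294 rad.
Common terms: sin α = -0.172598, cos α = -0.984992, sin β = -0.787592, cos β = 0.616197, cos(α−β) = -0.471012, d² = 31.188568. Work in radians in the unit-radius frame; every candidate has L = ρ·(t + p + q).
LSL: p² = 2 + d² − 2cos(α−β) + 2d(sin α − sin β) = 40.999670; p = √p² = 6.403098; φ = atan2(cos β − cos α, d + sin α − sin β) = 0.252747 rad; t = (φ − α) mod 2π = 3.220873 rad, q = (β − φ) mod 2π = 5.123547 rad → L = 4.68·(3.220873 + 6.403098 + 5.123547) = 4.68·14.747518 = 69.018382 m
RSR: p² = 2 + d² − 2cos(α−β) + 2d(sin β − sin α) = 27.261515; p = √p² = 5.221256; φ = atan2(cos α − cos β, d − sin α + sin β) = -0.311690 rad; t = (α − φ) mod 2π = 3.626750 rad, q = (φ − β) mod 2π = 0.595202 rad → L = 4.68·(3.626750 + 5.221256 + 0.595202) = 4.68·9.443207 = 44.194211 m
LSR: p² = d² − 2 + 2cos(α−β) + 2d(sin α + sin β) = 17.521843; p = √p² = 4.185910; φ = atan2(−cos α − cos β, d + sin α + sin β) − atan2(−2, p) = 0.525305 rad; t = (φ − α) mod 2π = 3.493431 rad, q = (φ − β) mod 2π = 1.432197 rad → L = 4.68·(3.493431 + 4.185910 + 1.432197) = 4.68·9.111537 = 42.641995 m
RSL: p² = d² − 2 + 2cos(α−β) − 2d(sin α + sin β) = 38.971246; p = √p² = 6.242695; φ = atan2(cos α + cos β, d − sin α − sin β) − atan2(2, p) = -0.366332 rad; t = (α − φ) mod 2π = 3.681392 rad, q = (β − φ) mod 2π = 5.742625 rad → L = 4.68·(3.681392 + 6.242695 + 5.742625) = 4.68·15.666713 = 73.320215 m
RLR: c = (6 − d² + 2cos(α−β) + 2d(sin α − sin β))/8 = -2.407689, |c| > 1 → infeasible
LRL: c = (6 − d² + 2cos(α−β) − 2d(sin α − sin β))/8 = -4.124959, |c| > 1 → infeasible
Shortest: LSR with L = 42.641995 m ≈ 42.6420 m

42.6420 m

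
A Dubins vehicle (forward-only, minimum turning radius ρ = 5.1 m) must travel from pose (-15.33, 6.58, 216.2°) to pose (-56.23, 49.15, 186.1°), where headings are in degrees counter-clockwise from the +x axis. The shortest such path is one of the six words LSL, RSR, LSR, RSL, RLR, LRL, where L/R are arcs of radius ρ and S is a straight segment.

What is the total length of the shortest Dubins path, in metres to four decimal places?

Let ψ = atan2(Δy, Δx) = atan2(42.57, -40.90) = 133.8538° be the start→goal bearing.
Normalize: d = |goal − start| / ρ = 59.034015/5.1 = 11.575297, α = (θ_start − ψ) mod 360° = 82.3462° = 1.437212 rad, β = (θ_goal − ψ) mod 360° = 52.2462° = 0.911868 rad.
Common terms: sin α = 0.991091, cos α = 0.133188, sin β = 0.790649, cos β = 0.612270, cos(α−β) = 0.865151, d² = 133.987501. Work in radians in the unit-radius frame; every candidate has L = ρ·(t + p + q).
LSL: p² = 2 + d² − 2cos(α−β) + 2d(sin α − sin β) = 138.897553; p = √p² = 11.785481; φ = atan2(cos β − cos α, d + sin α − sin β) = 0.040661 rad; t = (φ − α) mod 2π = 4.886635 rad, q = (β − φ) mod 2π = 0.871206 rad → L = 5.1·(4.886635 + 11.785481 + 0.871206) = 5.1·17.543322 = 89.470941 m
RSR: p² = 2 + d² − 2cos(α−β) + 2d(sin β − sin α) = 129.616843; p = √p² = 11.384939; φ = atan2(cos α − cos β, d − sin α + sin β) = -0.042093 rad; t = (α − φ) mod 2π = 1.479305 rad, q = (φ − β) mod 2π = 5.329225 rad → L = 5.1·(1.479305 + 11.384939 + 5.329225) = 5.1·18.193469 = 92.786690 m
LSR: p² = d² − 2 + 2cos(α−β) + 2d(sin α + sin β) = 174.966133; p = √p² = 13.227476; φ = atan2(−cos α − cos β, d + sin α + sin β) − atan2(−2, p) = 0.094311 rad; t = (φ − α) mod 2π = 4.940285 rad, q = (φ − β) mod 2π = 5.465629 rad → L = 5.1·(4.940285 + 13.227476 + 5.465629) = 5.1·23.633390 = 120.530291 m
RSL: p² = d² − 2 + 2cos(α−β) − 2d(sin α + sin β) = 92.469475; p = √p² = 9.616105; φ = atan2(cos α + cos β, d − sin α − sin β) − atan2(2, p) = -0.129090 rad; t = (α − φ) mod 2π = 1.566302 rad, q = (β − φ) mod 2π = 1.040958 rad → L = 5.1·(1.566302 + 9.616105 + 1.040958) = 5.1·12.223365 = 62.339163 m
RLR: c = (6 − d² + 2cos(α−β) + 2d(sin α − sin β))/8 = -15.202105, |c| > 1 → infeasible
LRL: c = (6 − d² + 2cos(α−β) − 2d(sin α − sin β))/8 = -16.362194, |c| > 1 → infeasible
Shortest: RSL with L = 62.339163 m ≈ 62.3392 m

62.3392 m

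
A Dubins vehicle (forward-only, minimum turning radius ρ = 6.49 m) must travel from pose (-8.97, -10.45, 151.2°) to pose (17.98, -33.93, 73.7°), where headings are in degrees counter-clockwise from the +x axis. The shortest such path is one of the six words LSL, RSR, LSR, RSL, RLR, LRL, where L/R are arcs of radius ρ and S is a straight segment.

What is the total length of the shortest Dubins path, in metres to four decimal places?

60.7009 m

Let ψ = atan2(Δy, Δx) = atan2(-23.48, 26.95) = -41.0638° be the start→goal bearing.
Normalize: d = |goal − start| / ρ = 35.743711/6.49 = 5.507506, α = (θ_start − ψ) mod 360° = 192.2638° = 3.355636 rad, β = (θ_goal − ψ) mod 360° = 114.7638° = 2.003006 rad.
Common terms: sin α = -0.212413, cos α = -0.977180, sin β = 0.908042, cos β = -0.418878, cos(α−β) = 0.216440, d² = 30.332618. Work in radians in the unit-radius frame; every candidate has L = ρ·(t + p + q).
LSL: p² = 2 + d² − 2cos(α−β) + 2d(sin α − sin β) = 19.557912; p = √p² = 4.422433; φ = atan2(cos β − cos α, d + sin α − sin β) = 0.126581 rad; t = (φ − α) mod 2π = 3.054130 rad, q = (β − φ) mod 2π = 1.876425 rad → L = 6.49·(3.054130 + 4.422433 + 1.876425) = 6.49·9.352988 = 60.700892 m
RSR: p² = 2 + d² − 2cos(α−β) + 2d(sin β − sin α) = 44.241565; p = √p² = 6.651433; φ = atan2(cos α − cos β, d − sin α + sin β) = -0.084036 rad; t = (α − φ) mod 2π = 3.439672 rad, q = (φ − β) mod 2π = 4.196143 rad → L = 6.49·(3.439672 + 6.651433 + 4.196143) = 6.49·14.287249 = 92.724245 m
LSR: p² = d² − 2 + 2cos(α−β) + 2d(sin α + sin β) = 36.427866; p = √p² = 6.035550; φ = atan2(−cos α − cos β, d + sin α + sin β) − atan2(−2, p) = 0.541351 rad; t = (φ − α) mod 2π = 3.468900 rad, q = (φ − β) mod 2π = 4.821530 rad → L = 6.49·(3.468900 + 6.035550 + 4.821530) = 6.49·14.325981 = 92.975617 m
RSL: p² = d² − 2 + 2cos(α−β) − 2d(sin α + sin β) = 21.103128; p = √p² = 4.593814; φ = atan2(cos α + cos β, d − sin α − sin β) − atan2(2, p) = -0.692995 rad; t = (α − φ) mod 2π = 4.048631 rad, q = (β − φ) mod 2π = 2.696001 rad → L = 6.49·(4.048631 + 4.593814 + 2.696001) = 6.49·11.338446 = 73.586512 m
RLR: c = (6 − d² + 2cos(α−β) + 2d(sin α − sin β))/8 = -4.530196, |c| > 1 → infeasible
LRL: c = (6 − d² + 2cos(α−β) − 2d(sin α − sin β))/8 = -1.444739, |c| > 1 → infeasible
Shortest: LSL with L = 60.700892 m ≈ 60.7009 m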